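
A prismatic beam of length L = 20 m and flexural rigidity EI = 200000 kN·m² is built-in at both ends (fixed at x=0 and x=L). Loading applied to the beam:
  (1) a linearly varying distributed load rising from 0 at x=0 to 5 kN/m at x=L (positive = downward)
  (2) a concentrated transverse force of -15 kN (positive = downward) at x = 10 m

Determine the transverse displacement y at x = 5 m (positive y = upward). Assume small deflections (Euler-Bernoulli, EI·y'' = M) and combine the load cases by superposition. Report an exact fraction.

y(5) = -11/10240 m

Load 1 — triangular load w₀=5 kN/m (0→w₀ over full span):
  y_1 = -w₀x²(L-x)²(x+2L)/(120LEI) = -5·5²·(20-5)²·(5+2·20)/(120·20·200000) = -27/10240 m
Load 2 — point force P=-15 kN at a=10 m (b=L-a=10):
  y_2 = -Pb²x²(3aL-(3a+b)x)/(6L³EI)  [x≤a] = -(-15)·10²·5²·(3·10·20-(3·10+10)·5)/(6·20³·200000) = 1/640 m
Superposition: y = Σ y_i = -11/10240 m ≈ -0.001074 m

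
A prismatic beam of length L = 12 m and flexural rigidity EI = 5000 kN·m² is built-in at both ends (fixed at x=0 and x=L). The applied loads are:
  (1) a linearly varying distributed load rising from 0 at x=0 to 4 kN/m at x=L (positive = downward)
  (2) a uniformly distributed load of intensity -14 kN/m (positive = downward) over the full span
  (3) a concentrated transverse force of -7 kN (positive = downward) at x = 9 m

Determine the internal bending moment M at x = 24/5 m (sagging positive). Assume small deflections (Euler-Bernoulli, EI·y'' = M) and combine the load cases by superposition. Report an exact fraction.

M(24/5) = -132033/2000 kN·m

Load 1 — triangular load w₀=4 kN/m (0→w₀ over full span):
  M_1 = 3w₀Lx/20 - w₀L²/30 - w₀x³/(6L) = 3·4·12·(24/5)/20 - 4·12²/30 - 4·(24/5)³/(6·12) = 1152/125 kN·m
Load 2 — uniform load w=-14 kN/m over full span:
  M_2 = wLx/2 - wL²/12 - wx²/2 = (-14)·12·(24/5)/2 - (-14)·12²/12 - (-14)·(24/5)²/2 = -1848/25 kN·m
Load 3 — point force P=-7 kN at a=9 m (b=L-a=3):
  M_3 = Pb²(3a+b)x/L³ - Pab²/L²  [x≤a] = (-7)·3²·(3·9+3)·(24/5)/12³ - (-7)·9·3²/12² = -21/16 kN·m
Superposition: M = Σ M_i = -132033/2000 kN·m ≈ -66.016500 kN·m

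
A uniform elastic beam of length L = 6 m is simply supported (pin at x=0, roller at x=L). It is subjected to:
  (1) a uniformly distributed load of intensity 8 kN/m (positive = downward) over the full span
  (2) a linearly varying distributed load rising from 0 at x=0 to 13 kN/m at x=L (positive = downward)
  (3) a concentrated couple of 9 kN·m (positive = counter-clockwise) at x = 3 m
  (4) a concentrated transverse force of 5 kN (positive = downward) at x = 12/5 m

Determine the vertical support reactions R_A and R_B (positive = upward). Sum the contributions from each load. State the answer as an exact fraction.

R_A = 83/2 kN, R_B = 101/2 kN

Load 1 — uniform load w=8 kN/m over full span:
  R_A = wL/2 = 8·6/2 = 24 kN
  R_B = wL/2 = 8·6/2 = 24 kN
Load 2 — triangular load w₀=13 kN/m (0→w₀ over full span):
  R_A = w₀L/6 = 13·6/6 = 13 kN
  R_B = w₀L/3 = 13·6/3 = 26 kN
Load 3 — applied couple M₀=9 kN·m at a=3 m (b=L-a=3):
  R_A = M₀/L = 9/6 = 3/2 kN
  R_B = -M₀/L = -9/6 = -3/2 kN
Load 4 — point force P=5 kN at a=12/5 m (b=L-a=18/5):
  R_A = Pb/L = 5·(18/5)/6 = 3 kN
  R_B = Pa/L = 5·(12/5)/6 = 2 kN
Superposition: R_A = 83/2 kN, R_B = 101/2 kN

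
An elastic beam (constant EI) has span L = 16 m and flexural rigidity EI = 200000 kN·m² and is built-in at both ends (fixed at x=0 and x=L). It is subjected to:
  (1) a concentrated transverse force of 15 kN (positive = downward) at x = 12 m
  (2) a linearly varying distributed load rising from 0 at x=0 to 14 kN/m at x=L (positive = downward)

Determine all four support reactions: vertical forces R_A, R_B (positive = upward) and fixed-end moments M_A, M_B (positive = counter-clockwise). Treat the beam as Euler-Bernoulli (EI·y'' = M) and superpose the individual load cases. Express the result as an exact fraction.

R_A = 5751/160 kN, M_A = 7843/60 kN·m, R_B = 14569/160 kN, M_B = -4259/20 kN·m

Load 1 — point force P=15 kN at a=12 m (b=L-a=4):
  R_A = Pb²(3a+b)/L³ = 15·4²·(3·12+4)/16³ = 75/32 kN
  M_A = Pab²/L² = 15·12·4²/16² = 45/4 kN·m
  R_B = Pa²(a+3b)/L³ = 15·12²·(12+3·4)/16³ = 405/32 kN
  M_B = -Pa²b/L² = -15·12²·4/16² = -135/4 kN·m
Load 2 — triangular load w₀=14 kN/m (0→w₀ over full span):
  R_A = 3w₀L/20 = 3·14·16/20 = 168/5 kN
  M_A = w₀L²/30 = 14·16²/30 = 1792/15 kN·m
  R_B = 7w₀L/20 = 7·14·16/20 = 392/5 kN
  M_B = -w₀L²/20 = -14·16²/20 = -896/5 kN·m
Superposition: R_A = 5751/160 kN, M_A = 7843/60 kN·m, R_B = 14569/160 kN, M_B = -4259/20 kN·m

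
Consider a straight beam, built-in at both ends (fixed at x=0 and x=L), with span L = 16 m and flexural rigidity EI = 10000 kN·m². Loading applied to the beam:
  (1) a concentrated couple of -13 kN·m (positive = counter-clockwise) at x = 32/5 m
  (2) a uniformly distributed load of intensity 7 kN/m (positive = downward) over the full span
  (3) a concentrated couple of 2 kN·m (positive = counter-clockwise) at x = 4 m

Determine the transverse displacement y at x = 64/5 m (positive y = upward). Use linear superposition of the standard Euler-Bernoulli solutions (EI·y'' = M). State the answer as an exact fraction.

y(64/5) = -294031/5859375 m

Load 1 — applied couple M₀=-13 kN·m at a=32/5 m (b=L-a=48/5):
  y_1 = (R_Ax³/6 - M_Ax²/2 - M₀(x-a)²/2)/EI  [x>a] with R_A=-117/100, M_A=-39/25 = ((-117/100)·(64/5)³/6 - (-39/25)·(64/5)²/2 - (-13)·((64/5)-(32/5))²/2)/10000 = -2912/1953125 m
Load 2 — uniform load w=7 kN/m over full span:
  y_2 = -wx²(L-x)²/(24EI) = -7·(64/5)²·(16-(64/5))²/(24·10000) = -57344/1171875 m
Load 3 — applied couple M₀=2 kN·m at a=4 m (b=L-a=12):
  y_3 = (R_Ax³/6 - M_Ax²/2 - M₀(x-a)²/2)/EI  [x>a] with R_A=9/64, M_A=-3/8 = ((9/64)·(64/5)³/6 - (-3/8)·(64/5)²/2 - 2·((64/5)-4)²/2)/10000 = 19/78125 m
Superposition: y = Σ y_i = -294031/5859375 m ≈ -0.050181 m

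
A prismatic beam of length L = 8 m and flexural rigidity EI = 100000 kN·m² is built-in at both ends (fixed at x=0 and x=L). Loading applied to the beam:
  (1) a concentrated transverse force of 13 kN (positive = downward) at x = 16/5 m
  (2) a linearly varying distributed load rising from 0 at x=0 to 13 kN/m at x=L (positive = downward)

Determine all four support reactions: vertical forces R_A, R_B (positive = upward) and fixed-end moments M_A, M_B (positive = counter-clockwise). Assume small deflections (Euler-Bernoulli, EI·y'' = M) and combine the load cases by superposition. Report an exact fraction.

Load 1 — point force P=13 kN at a=16/5 m (b=L-a=24/5):
  R_A = Pb²(3a+b)/L³ = 13·(24/5)²·(3·(16/5)+(24/5))/8³ = 1053/125 kN
  M_A = Pab²/L² = 13·(16/5)·(24/5)²/8² = 1872/125 kN·m
  R_B = Pa²(a+3b)/L³ = 13·(16/5)²·((16/5)+3·(24/5))/8³ = 572/125 kN
  M_B = -Pa²b/L² = -13·(16/5)²·(24/5)/8² = -1248/125 kN·m
Load 2 — triangular load w₀=13 kN/m (0→w₀ over full span):
  R_A = 3w₀L/20 = 3·13·8/20 = 78/5 kN
  M_A = w₀L²/30 = 13·8²/30 = 416/15 kN·m
  R_B = 7w₀L/20 = 7·13·8/20 = 182/5 kN
  M_B = -w₀L²/20 = -13·8²/20 = -208/5 kN·m
Superposition: R_A = 3003/125 kN, M_A = 16016/375 kN·m, R_B = 5122/125 kN, M_B = -6448/125 kN·m

R_A = 3003/125 kN, M_A = 16016/375 kN·m, R_B = 5122/125 kN, M_B = -6448/125 kN·m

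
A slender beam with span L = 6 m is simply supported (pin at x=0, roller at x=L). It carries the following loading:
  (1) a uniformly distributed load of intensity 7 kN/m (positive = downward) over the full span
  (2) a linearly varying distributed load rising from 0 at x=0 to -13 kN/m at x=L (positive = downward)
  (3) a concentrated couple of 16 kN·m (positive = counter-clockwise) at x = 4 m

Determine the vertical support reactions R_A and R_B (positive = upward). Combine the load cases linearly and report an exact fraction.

Load 1 — uniform load w=7 kN/m over full span:
  R_A = wL/2 = 7·6/2 = 21 kN
  R_B = wL/2 = 7·6/2 = 21 kN
Load 2 — triangular load w₀=-13 kN/m (0→w₀ over full span):
  R_A = w₀L/6 = (-13)·6/6 = -13 kN
  R_B = w₀L/3 = (-13)·6/3 = -26 kN
Load 3 — applied couple M₀=16 kN·m at a=4 m (b=L-a=2):
  R_A = M₀/L = 16/6 = 8/3 kN
  R_B = -M₀/L = -16/6 = -8/3 kN
Superposition: R_A = 32/3 kN, R_B = -23/3 kN

R_A = 32/3 kN, R_B = -23/3 kN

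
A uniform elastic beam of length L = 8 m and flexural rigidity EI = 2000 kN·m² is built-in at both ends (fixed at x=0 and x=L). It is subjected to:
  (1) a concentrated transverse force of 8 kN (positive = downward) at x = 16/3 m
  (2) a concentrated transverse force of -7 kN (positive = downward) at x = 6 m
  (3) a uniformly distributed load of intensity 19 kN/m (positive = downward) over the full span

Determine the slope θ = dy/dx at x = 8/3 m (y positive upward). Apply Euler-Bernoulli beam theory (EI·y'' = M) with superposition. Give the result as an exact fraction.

Load 1 — point force P=8 kN at a=16/3 m (b=L-a=8/3):
  θ_1 = -Pb²x(2aL-(3a+b)x)/(2L³EI)  [x≤a] = -8·(8/3)²·(8/3)·(2·(16/3)·8-(3·(16/3)+(8/3))·(8/3))/(2·8³·2000) = -16/6075 rad
Load 2 — point force P=-7 kN at a=6 m (b=L-a=2):
  θ_2 = -Pb²x(2aL-(3a+b)x)/(2L³EI)  [x≤a] = -(-7)·2²·(8/3)·(2·6·8-(3·6+2)·(8/3))/(2·8³·2000) = 7/4500 rad
Load 3 — uniform load w=19 kN/m over full span:
  θ_3 = -wx(L-x)(L-2x)/(12EI) = -19·(8/3)·(8-(8/3))·(8-2·(8/3))/(12·2000) = -304/10125 rad
Superposition: θ = Σ θ_i = -3779/121500 rad ≈ -0.031103 rad

θ(8/3) = -3779/121500 rad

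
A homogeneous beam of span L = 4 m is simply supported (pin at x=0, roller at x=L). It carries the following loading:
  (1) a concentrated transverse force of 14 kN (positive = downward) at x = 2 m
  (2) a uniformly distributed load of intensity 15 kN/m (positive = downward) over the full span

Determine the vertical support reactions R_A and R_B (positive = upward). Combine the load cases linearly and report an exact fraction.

Load 1 — point force P=14 kN at a=2 m (b=L-a=2):
  R_A = Pb/L = 14·2/4 = 7 kN
  R_B = Pa/L = 14·2/4 = 7 kN
Load 2 — uniform load w=15 kN/m over full span:
  R_A = wL/2 = 15·4/2 = 30 kN
  R_B = wL/2 = 15·4/2 = 30 kN
Superposition: R_A = 37 kN, R_B = 37 kN

R_A = 37 kN, R_B = 37 kN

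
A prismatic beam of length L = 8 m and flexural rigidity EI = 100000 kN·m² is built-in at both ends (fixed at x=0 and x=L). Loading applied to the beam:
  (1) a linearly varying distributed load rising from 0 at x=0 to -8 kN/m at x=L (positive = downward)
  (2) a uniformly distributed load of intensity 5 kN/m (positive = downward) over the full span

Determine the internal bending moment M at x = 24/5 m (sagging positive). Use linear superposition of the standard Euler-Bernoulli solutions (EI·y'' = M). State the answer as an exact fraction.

M(24/5) = 144/125 kN·m

Load 1 — triangular load w₀=-8 kN/m (0→w₀ over full span):
  M_1 = 3w₀Lx/20 - w₀L²/30 - w₀x³/(6L) = 3·(-8)·8·(24/5)/20 - (-8)·8²/30 - (-8)·(24/5)³/(6·8) = -3968/375 kN·m
Load 2 — uniform load w=5 kN/m over full span:
  M_2 = wLx/2 - wL²/12 - wx²/2 = 5·8·(24/5)/2 - 5·8²/12 - 5·(24/5)²/2 = 176/15 kN·m
Superposition: M = Σ M_i = 144/125 kN·m ≈ 1.152000 kN·m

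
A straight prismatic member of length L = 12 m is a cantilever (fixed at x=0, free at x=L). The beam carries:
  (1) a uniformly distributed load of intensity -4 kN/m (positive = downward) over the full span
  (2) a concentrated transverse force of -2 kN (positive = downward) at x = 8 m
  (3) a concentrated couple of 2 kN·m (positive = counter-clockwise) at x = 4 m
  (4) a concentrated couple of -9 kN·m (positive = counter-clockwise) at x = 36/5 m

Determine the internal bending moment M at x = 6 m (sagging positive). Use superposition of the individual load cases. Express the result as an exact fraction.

M(6) = 67 kN·m

Load 1 — uniform load w=-4 kN/m over full span:
  M_1 = -w(L-x)²/2 = -(-4)·(12-6)²/2 = 72 kN·m
Load 2 — point force P=-2 kN at a=8 m (b=L-a=4):
  M_2 = -P(a-x)  [x≤a] = -(-2)·(8-6) = 4 kN·m
Load 3 — applied couple M₀=2 kN·m at a=4 m (b=L-a=8):
  M_3 = 0  [x>a] = 0 kN·m
Load 4 — applied couple M₀=-9 kN·m at a=36/5 m (b=L-a=24/5):
  M_4 = M₀  [x≤a] = (-9) = -9 kN·m
Superposition: M = Σ M_i = 67 kN·m ≈ 67.000000 kN·m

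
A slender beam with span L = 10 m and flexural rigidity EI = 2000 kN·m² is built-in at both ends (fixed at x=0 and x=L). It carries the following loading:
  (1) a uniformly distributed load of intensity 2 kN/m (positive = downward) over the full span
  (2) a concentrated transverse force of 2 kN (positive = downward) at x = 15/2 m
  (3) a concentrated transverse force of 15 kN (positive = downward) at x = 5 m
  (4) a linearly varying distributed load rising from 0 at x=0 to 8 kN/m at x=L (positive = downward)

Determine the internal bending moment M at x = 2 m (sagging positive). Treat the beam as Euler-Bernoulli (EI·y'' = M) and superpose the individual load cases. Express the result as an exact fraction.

Load 1 — uniform load w=2 kN/m over full span:
  M_1 = wLx/2 - wL²/12 - wx²/2 = 2·10·2/2 - 2·10²/12 - 2·2²/2 = -2/3 kN·m
Load 2 — point force P=2 kN at a=15/2 m (b=L-a=5/2):
  M_2 = Pb²(3a+b)x/L³ - Pab²/L²  [x≤a] = 2·(5/2)²·(3·(15/2)+(5/2))·2/10³ - 2·(15/2)·(5/2)²/10² = -5/16 kN·m
Load 3 — point force P=15 kN at a=5 m (b=L-a=5):
  M_3 = Pb²(3a+b)x/L³ - Pab²/L²  [x≤a] = 15·5²·(3·5+5)·2/10³ - 15·5·5²/10² = -15/4 kN·m
Load 4 — triangular load w₀=8 kN/m (0→w₀ over full span):
  M_4 = 3w₀Lx/20 - w₀L²/30 - w₀x³/(6L) = 3·8·10·2/20 - 8·10²/30 - 8·2³/(6·10) = -56/15 kN·m
Superposition: M = Σ M_i = -677/80 kN·m ≈ -8.462500 kN·m

M(2) = -677/80 kN·m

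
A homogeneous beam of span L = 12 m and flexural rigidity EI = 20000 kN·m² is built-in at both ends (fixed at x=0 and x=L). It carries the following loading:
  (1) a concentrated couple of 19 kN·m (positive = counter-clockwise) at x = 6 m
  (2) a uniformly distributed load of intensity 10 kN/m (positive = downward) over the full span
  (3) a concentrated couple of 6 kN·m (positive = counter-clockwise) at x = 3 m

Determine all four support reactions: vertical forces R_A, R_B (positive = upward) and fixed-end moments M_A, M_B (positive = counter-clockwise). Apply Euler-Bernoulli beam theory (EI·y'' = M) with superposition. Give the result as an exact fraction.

R_A = 1007/16 kN, M_A = 989/8 kN·m, R_B = 913/16 kN, M_B = -907/8 kN·m

Load 1 — applied couple M₀=19 kN·m at a=6 m (b=L-a=6):
  R_A = 6M₀ab/L³ = 6·19·6·6/12³ = 19/8 kN
  M_A = M₀b(2a-b)/L² = 19·6·(2·6-6)/12² = 19/4 kN·m
  R_B = -6M₀ab/L³ = -6·19·6·6/12³ = -19/8 kN
  M_B = M₀a(2b-a)/L² = 19·6·(2·6-6)/12² = 19/4 kN·m
Load 2 — uniform load w=10 kN/m over full span:
  R_A = wL/2 = 10·12/2 = 60 kN
  M_A = wL²/12 = 10·12²/12 = 120 kN·m
  R_B = wL/2 = 10·12/2 = 60 kN
  M_B = -wL²/12 = -10·12²/12 = -120 kN·m
Load 3 — applied couple M₀=6 kN·m at a=3 m (b=L-a=9):
  R_A = 6M₀ab/L³ = 6·6·3·9/12³ = 9/16 kN
  M_A = M₀b(2a-b)/L² = 6·9·(2·3-9)/12² = -9/8 kN·m
  R_B = -6M₀ab/L³ = -6·6·3·9/12³ = -9/16 kN
  M_B = M₀a(2b-a)/L² = 6·3·(2·9-3)/12² = 15/8 kN·m
Superposition: R_A = 1007/16 kN, M_A = 989/8 kN·m, R_B = 913/16 kN, M_B = -907/8 kN·m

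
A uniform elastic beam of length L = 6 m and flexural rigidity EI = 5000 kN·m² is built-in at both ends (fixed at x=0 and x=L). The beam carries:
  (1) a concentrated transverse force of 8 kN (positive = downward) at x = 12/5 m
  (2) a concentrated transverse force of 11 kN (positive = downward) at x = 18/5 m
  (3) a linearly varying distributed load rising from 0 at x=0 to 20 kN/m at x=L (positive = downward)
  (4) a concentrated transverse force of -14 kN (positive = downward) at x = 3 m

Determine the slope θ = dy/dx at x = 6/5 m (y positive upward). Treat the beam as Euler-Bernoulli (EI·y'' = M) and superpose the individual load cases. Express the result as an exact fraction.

θ(6/5) = -56079/15625000 rad

Load 1 — point force P=8 kN at a=12/5 m (b=L-a=18/5):
  θ_1 = -Pb²x(2aL-(3a+b)x)/(2L³EI)  [x≤a] = -8·(18/5)²·(6/5)·(2·(12/5)·6-(3·(12/5)+(18/5))·(6/5))/(2·6³·5000) = -1782/1953125 rad
Load 2 — point force P=11 kN at a=18/5 m (b=L-a=12/5):
  θ_2 = -Pb²x(2aL-(3a+b)x)/(2L³EI)  [x≤a] = -11·(12/5)²·(6/5)·(2·(18/5)·6-(3·(18/5)+(12/5))·(6/5))/(2·6³·5000) = -1881/1953125 rad
Load 3 — triangular load w₀=20 kN/m (0→w₀ over full span):
  θ_3 = -w₀(2x(L-x)(L-2x)(x+2L)+x²(L-x)²)/(120LEI) = -20·(2·(6/5)·(6-(6/5))·(6-2·(6/5))·((6/5)+2·6)+(6/5)²·(6-(6/5))²)/(120·6·5000) = -252/78125 rad
Load 4 — point force P=-14 kN at a=3 m (b=L-a=3):
  θ_4 = -Pb²x(2aL-(3a+b)x)/(2L³EI)  [x≤a] = -(-14)·3²·(6/5)·(2·3·6-(3·3+3)·(6/5))/(2·6³·5000) = 189/125000 rad
Superposition: θ = Σ θ_i = -56079/15625000 rad ≈ -0.003589 rad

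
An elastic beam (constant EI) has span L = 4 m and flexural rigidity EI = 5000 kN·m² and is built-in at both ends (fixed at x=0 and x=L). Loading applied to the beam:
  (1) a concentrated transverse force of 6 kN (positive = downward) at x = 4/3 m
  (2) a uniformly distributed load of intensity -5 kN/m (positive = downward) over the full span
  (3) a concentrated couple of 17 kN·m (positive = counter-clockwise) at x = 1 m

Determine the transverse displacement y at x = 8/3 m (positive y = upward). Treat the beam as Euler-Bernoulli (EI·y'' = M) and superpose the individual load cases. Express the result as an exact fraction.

y(8/3) = 6563/7290000 m

Load 1 — point force P=6 kN at a=4/3 m (b=L-a=8/3):
  y_1 = -Pa²(L-x)²(3bL-(3b+a)(L-x))/(6L³EI)  [x>a] = -6·(4/3)²·(4-(8/3))²·(3·(8/3)·4-(3·(8/3)+(4/3))·(4-(8/3)))/(6·4³·5000) = -88/455625 m
Load 2 — uniform load w=-5 kN/m over full span:
  y_2 = -wx²(L-x)²/(24EI) = -(-5)·(8/3)²·(4-(8/3))²/(24·5000) = 16/30375 m
Load 3 — applied couple M₀=17 kN·m at a=1 m (b=L-a=3):
  y_3 = (R_Ax³/6 - M_Ax²/2 - M₀(x-a)²/2)/EI  [x>a] with R_A=153/32, M_A=-51/16 = ((153/32)·(8/3)³/6 - (-51/16)·(8/3)²/2 - 17·((8/3)-1)²/2)/5000 = 17/30000 m
Superposition: y = Σ y_i = 6563/7290000 m ≈ 0.000900 m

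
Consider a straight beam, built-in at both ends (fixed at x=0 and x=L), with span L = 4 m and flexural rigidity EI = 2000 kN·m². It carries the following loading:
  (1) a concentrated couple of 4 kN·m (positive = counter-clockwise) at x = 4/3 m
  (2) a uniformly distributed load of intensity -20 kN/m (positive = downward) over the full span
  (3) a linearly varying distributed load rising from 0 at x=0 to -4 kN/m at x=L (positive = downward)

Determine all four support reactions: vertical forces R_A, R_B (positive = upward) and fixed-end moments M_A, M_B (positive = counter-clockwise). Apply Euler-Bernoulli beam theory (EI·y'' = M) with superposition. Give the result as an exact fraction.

Load 1 — applied couple M₀=4 kN·m at a=4/3 m (b=L-a=8/3):
  R_A = 6M₀ab/L³ = 6·4·(4/3)·(8/3)/4³ = 4/3 kN
  M_A = M₀b(2a-b)/L² = 4·(8/3)·(2·(4/3)-(8/3))/4² = 0 kN·m
  R_B = -6M₀ab/L³ = -6·4·(4/3)·(8/3)/4³ = -4/3 kN
  M_B = M₀a(2b-a)/L² = 4·(4/3)·(2·(8/3)-(4/3))/4² = 4/3 kN·m
Load 2 — uniform load w=-20 kN/m over full span:
  R_A = wL/2 = (-20)·4/2 = -40 kN
  M_A = wL²/12 = (-20)·4²/12 = -80/3 kN·m
  R_B = wL/2 = (-20)·4/2 = -40 kN
  M_B = -wL²/12 = -(-20)·4²/12 = 80/3 kN·m
Load 3 — triangular load w₀=-4 kN/m (0→w₀ over full span):
  R_A = 3w₀L/20 = 3·(-4)·4/20 = -12/5 kN
  M_A = w₀L²/30 = (-4)·4²/30 = -32/15 kN·m
  R_B = 7w₀L/20 = 7·(-4)·4/20 = -28/5 kN
  M_B = -w₀L²/20 = -(-4)·4²/20 = 16/5 kN·m
Superposition: R_A = -616/15 kN, M_A = -144/5 kN·m, R_B = -704/15 kN, M_B = 156/5 kN·m

R_A = -616/15 kN, M_A = -144/5 kN·m, R_B = -704/15 kN, M_B = 156/5 kN·m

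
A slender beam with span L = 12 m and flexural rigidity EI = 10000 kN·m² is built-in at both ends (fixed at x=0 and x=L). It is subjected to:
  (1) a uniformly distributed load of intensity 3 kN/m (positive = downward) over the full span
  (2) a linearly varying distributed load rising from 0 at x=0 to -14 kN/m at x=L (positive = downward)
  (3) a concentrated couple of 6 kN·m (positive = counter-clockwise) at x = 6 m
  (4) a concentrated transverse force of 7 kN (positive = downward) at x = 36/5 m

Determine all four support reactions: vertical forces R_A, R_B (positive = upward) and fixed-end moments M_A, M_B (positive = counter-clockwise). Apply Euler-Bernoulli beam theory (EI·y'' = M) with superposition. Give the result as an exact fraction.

Load 1 — uniform load w=3 kN/m over full span:
  R_A = wL/2 = 3·12/2 = 18 kN
  M_A = wL²/12 = 3·12²/12 = 36 kN·m
  R_B = wL/2 = 3·12/2 = 18 kN
  M_B = -wL²/12 = -3·12²/12 = -36 kN·m
Load 2 — triangular load w₀=-14 kN/m (0→w₀ over full span):
  R_A = 3w₀L/20 = 3·(-14)·12/20 = -126/5 kN
  M_A = w₀L²/30 = (-14)·12²/30 = -336/5 kN·m
  R_B = 7w₀L/20 = 7·(-14)·12/20 = -294/5 kN
  M_B = -w₀L²/20 = -(-14)·12²/20 = 504/5 kN·m
Load 3 — applied couple M₀=6 kN·m at a=6 m (b=L-a=6):
  R_A = 6M₀ab/L³ = 6·6·6·6/12³ = 3/4 kN
  M_A = M₀b(2a-b)/L² = 6·6·(2·6-6)/12² = 3/2 kN·m
  R_B = -6M₀ab/L³ = -6·6·6·6/12³ = -3/4 kN
  M_B = M₀a(2b-a)/L² = 6·6·(2·6-6)/12² = 3/2 kN·m
Load 4 — point force P=7 kN at a=36/5 m (b=L-a=24/5):
  R_A = Pb²(3a+b)/L³ = 7·(24/5)²·(3·(36/5)+(24/5))/12³ = 308/125 kN
  M_A = Pab²/L² = 7·(36/5)·(24/5)²/12² = 1008/125 kN·m
  R_B = Pa²(a+3b)/L³ = 7·(36/5)²·((36/5)+3·(24/5))/12³ = 567/125 kN
  M_B = -Pa²b/L² = -7·(36/5)²·(24/5)/12² = -1512/125 kN·m
Superposition: R_A = -1993/500 kN, M_A = -5409/250 kN·m, R_B = -18507/500 kN, M_B = 13551/250 kN·m

R_A = -1993/500 kN, M_A = -5409/250 kN·m, R_B = -18507/500 kN, M_B = 13551/250 kN·m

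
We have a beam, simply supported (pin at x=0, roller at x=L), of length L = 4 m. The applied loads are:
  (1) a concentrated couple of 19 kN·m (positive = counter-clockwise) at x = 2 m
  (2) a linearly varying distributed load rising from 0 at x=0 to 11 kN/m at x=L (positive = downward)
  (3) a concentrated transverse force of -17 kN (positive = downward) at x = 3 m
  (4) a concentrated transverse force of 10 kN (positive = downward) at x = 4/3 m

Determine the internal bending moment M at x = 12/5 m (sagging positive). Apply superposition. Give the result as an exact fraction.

M(12/5) = -451/375 kN·m

Load 1 — applied couple M₀=19 kN·m at a=2 m (b=L-a=2):
  M_1 = M₀x/L - M₀  [x>a] = 19·(12/5)/4 - 19 = -38/5 kN·m
Load 2 — triangular load w₀=11 kN/m (0→w₀ over full span):
  M_2 = w₀Lx/6 - w₀x³/(6L) = 11·4·(12/5)/6 - 11·(12/5)³/(6·4) = 1408/125 kN·m
Load 3 — point force P=-17 kN at a=3 m (b=L-a=1):
  M_3 = Pbx/L  [x≤a] = (-17)·1·(12/5)/4 = -51/5 kN·m
Load 4 — point force P=10 kN at a=4/3 m (b=L-a=8/3):
  M_4 = Pa(L-x)/L  [x>a] = 10·(4/3)·(4-(12/5))/4 = 16/3 kN·m
Superposition: M = Σ M_i = -451/375 kN·m ≈ -1.202667 kN·m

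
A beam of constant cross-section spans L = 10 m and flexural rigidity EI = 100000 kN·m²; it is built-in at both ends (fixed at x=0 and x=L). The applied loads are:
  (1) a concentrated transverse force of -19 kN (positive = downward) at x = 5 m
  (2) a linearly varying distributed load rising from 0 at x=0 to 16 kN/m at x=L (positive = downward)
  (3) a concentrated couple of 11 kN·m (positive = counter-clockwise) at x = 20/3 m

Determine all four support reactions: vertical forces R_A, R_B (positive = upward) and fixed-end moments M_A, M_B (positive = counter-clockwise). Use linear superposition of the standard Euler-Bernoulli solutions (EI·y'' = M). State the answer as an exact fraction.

R_A = 479/30 kN, M_A = 133/4 kN·m, R_B = 1351/30 kN, M_B = -225/4 kN·m

Load 1 — point force P=-19 kN at a=5 m (b=L-a=5):
  R_A = Pb²(3a+b)/L³ = (-19)·5²·(3·5+5)/10³ = -19/2 kN
  M_A = Pab²/L² = (-19)·5·5²/10² = -95/4 kN·m
  R_B = Pa²(a+3b)/L³ = (-19)·5²·(5+3·5)/10³ = -19/2 kN
  M_B = -Pa²b/L² = -(-19)·5²·5/10² = 95/4 kN·m
Load 2 — triangular load w₀=16 kN/m (0→w₀ over full span):
  R_A = 3w₀L/20 = 3·16·10/20 = 24 kN
  M_A = w₀L²/30 = 16·10²/30 = 160/3 kN·m
  R_B = 7w₀L/20 = 7·16·10/20 = 56 kN
  M_B = -w₀L²/20 = -16·10²/20 = -80 kN·m
Load 3 — applied couple M₀=11 kN·m at a=20/3 m (b=L-a=10/3):
  R_A = 6M₀ab/L³ = 6·11·(20/3)·(10/3)/10³ = 22/15 kN
  M_A = M₀b(2a-b)/L² = 11·(10/3)·(2·(20/3)-(10/3))/10² = 11/3 kN·m
  R_B = -6M₀ab/L³ = -6·11·(20/3)·(10/3)/10³ = -22/15 kN
  M_B = M₀a(2b-a)/L² = 11·(20/3)·(2·(10/3)-(20/3))/10² = 0 kN·m
Superposition: R_A = 479/30 kN, M_A = 133/4 kN·m, R_B = 1351/30 kN, M_B = -225/4 kN·m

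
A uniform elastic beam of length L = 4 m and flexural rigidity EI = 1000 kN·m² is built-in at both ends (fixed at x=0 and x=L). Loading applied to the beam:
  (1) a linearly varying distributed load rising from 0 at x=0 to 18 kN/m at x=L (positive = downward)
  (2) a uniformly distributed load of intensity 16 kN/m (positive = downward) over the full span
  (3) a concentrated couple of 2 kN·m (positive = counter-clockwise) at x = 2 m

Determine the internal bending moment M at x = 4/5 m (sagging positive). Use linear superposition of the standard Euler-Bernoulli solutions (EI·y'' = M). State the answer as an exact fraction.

Load 1 — triangular load w₀=18 kN/m (0→w₀ over full span):
  M_1 = 3w₀Lx/20 - w₀L²/30 - w₀x³/(6L) = 3·18·4·(4/5)/20 - 18·4²/30 - 18·(4/5)³/(6·4) = -168/125 kN·m
Load 2 — uniform load w=16 kN/m over full span:
  M_2 = wLx/2 - wL²/12 - wx²/2 = 16·4·(4/5)/2 - 16·4²/12 - 16·(4/5)²/2 = -64/75 kN·m
Load 3 — applied couple M₀=2 kN·m at a=2 m (b=L-a=2):
  M_3 = R_Ax - M_A  [x≤a] with R_A=3/4, M_A=1/2 = (3/4)·(4/5) - (1/2) = 1/10 kN·m
Superposition: M = Σ M_i = -1573/750 kN·m ≈ -2.097333 kN·m

M(4/5) = -1573/750 kN·m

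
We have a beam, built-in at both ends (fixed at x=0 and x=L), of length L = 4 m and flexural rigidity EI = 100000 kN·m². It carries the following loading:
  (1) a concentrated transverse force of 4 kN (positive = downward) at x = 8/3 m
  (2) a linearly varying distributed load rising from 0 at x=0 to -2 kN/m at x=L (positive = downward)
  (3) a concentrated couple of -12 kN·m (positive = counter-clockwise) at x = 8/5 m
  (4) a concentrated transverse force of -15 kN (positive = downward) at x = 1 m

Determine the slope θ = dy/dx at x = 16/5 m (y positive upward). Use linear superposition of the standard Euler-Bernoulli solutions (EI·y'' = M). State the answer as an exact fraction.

Load 1 — point force P=4 kN at a=8/3 m (b=L-a=4/3):
  θ_1 = Pa²(L-x)(2bL-(3b+a)(L-x))/(2L³EI)  [x>a] = 4·(8/3)²·(4-(16/5))·(2·(4/3)·4-(3·(4/3)+(8/3))·(4-(16/5)))/(2·4³·100000) = 4/421875 rad
Load 2 — triangular load w₀=-2 kN/m (0→w₀ over full span):
  θ_2 = -w₀(2x(L-x)(L-2x)(x+2L)+x²(L-x)²)/(120LEI) = -(-2)·(2·(16/5)·(4-(16/5))·(4-2·(16/5))·((16/5)+2·4)+(16/5)²·(4-(16/5))²)/(120·4·100000) = -32/5859375 rad
Load 3 — applied couple M₀=-12 kN·m at a=8/5 m (b=L-a=12/5):
  θ_3 = (R_Ax²/2 - M_Ax - M₀(x-a))/EI  [x>a] with R_A=-108/25, M_A=-36/25 = ((-108/25)·(16/5)²/2 - (-36/25)·(16/5) - (-12)·((16/5)-(8/5)))/100000 = 33/1953125 rad
Load 4 — point force P=-15 kN at a=1 m (b=L-a=3):
  θ_4 = Pa²(L-x)(2bL-(3b+a)(L-x))/(2L³EI)  [x>a] = (-15)·1²·(4-(16/5))·(2·3·4-(3·3+1)·(4-(16/5)))/(2·4³·100000) = -3/200000 rad
Superposition: θ = Σ θ_i = 19967/3375000000 rad ≈ 0.000006 rad

θ(16/5) = 19967/3375000000 rad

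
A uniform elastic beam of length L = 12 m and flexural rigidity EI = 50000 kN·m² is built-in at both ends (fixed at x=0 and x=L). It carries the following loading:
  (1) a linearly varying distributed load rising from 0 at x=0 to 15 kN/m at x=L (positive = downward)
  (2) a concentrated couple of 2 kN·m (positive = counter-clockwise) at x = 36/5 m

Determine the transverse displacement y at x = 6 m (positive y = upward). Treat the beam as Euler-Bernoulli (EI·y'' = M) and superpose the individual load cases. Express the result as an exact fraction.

Load 1 — triangular load w₀=15 kN/m (0→w₀ over full span):
  y_1 = -w₀x²(L-x)²(x+2L)/(120LEI) = -15·6²·(12-6)²·(6+2·12)/(120·12·50000) = -81/10000 m
Load 2 — applied couple M₀=2 kN·m at a=36/5 m (b=L-a=24/5):
  y_2 = (R_Ax³/6 - M_Ax²/2)/EI  [x≤a] with R_A=6/25, M_A=16/25 = ((6/25)·6³/6 - (16/25)·6²/2)/50000 = -9/156250 m
Superposition: y = Σ y_i = -10197/1250000 m ≈ -0.008158 m

y(6) = -10197/1250000 m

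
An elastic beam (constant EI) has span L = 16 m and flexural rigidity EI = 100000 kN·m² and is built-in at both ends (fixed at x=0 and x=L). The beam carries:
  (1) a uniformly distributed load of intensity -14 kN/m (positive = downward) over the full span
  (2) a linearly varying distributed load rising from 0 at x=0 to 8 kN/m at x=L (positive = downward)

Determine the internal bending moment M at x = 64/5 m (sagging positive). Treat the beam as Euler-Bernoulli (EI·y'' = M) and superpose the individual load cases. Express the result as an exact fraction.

Load 1 — uniform load w=-14 kN/m over full span:
  M_1 = wLx/2 - wL²/12 - wx²/2 = (-14)·16·(64/5)/2 - (-14)·16²/12 - (-14)·(64/5)²/2 = 896/75 kN·m
Load 2 — triangular load w₀=8 kN/m (0→w₀ over full span):
  M_2 = 3w₀Lx/20 - w₀L²/30 - w₀x³/(6L) = 3·8·16·(64/5)/20 - 8·16²/30 - 8·(64/5)³/(6·16) = 1024/375 kN·m
Superposition: M = Σ M_i = 5504/375 kN·m ≈ 14.677333 kN·m

M(64/5) = 5504/375 kN·m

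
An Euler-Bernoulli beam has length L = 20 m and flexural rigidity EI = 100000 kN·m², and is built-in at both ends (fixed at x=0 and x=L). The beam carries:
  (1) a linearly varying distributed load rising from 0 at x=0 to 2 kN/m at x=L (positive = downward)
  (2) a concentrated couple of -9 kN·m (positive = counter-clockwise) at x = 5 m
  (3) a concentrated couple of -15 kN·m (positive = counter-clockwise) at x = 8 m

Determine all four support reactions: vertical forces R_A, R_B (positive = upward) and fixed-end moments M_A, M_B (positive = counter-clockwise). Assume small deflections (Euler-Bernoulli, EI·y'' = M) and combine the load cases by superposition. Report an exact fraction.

Load 1 — triangular load w₀=2 kN/m (0→w₀ over full span):
  R_A = 3w₀L/20 = 3·2·20/20 = 6 kN
  M_A = w₀L²/30 = 2·20²/30 = 80/3 kN·m
  R_B = 7w₀L/20 = 7·2·20/20 = 14 kN
  M_B = -w₀L²/20 = -2·20²/20 = -40 kN·m
Load 2 — applied couple M₀=-9 kN·m at a=5 m (b=L-a=15):
  R_A = 6M₀ab/L³ = 6·(-9)·5·15/20³ = -81/160 kN
  M_A = M₀b(2a-b)/L² = (-9)·15·(2·5-15)/20² = 27/16 kN·m
  R_B = -6M₀ab/L³ = -6·(-9)·5·15/20³ = 81/160 kN
  M_B = M₀a(2b-a)/L² = (-9)·5·(2·15-5)/20² = -45/16 kN·m
Load 3 — applied couple M₀=-15 kN·m at a=8 m (b=L-a=12):
  R_A = 6M₀ab/L³ = 6·(-15)·8·12/20³ = -27/25 kN
  M_A = M₀b(2a-b)/L² = (-15)·12·(2·8-12)/20² = -9/5 kN·m
  R_B = -6M₀ab/L³ = -6·(-15)·8·12/20³ = 27/25 kN
  M_B = M₀a(2b-a)/L² = (-15)·8·(2·12-8)/20² = -24/5 kN·m
Superposition: R_A = 3531/800 kN, M_A = 6373/240 kN·m, R_B = 12469/800 kN, M_B = -3809/80 kN·m

R_A = 3531/800 kN, M_A = 6373/240 kN·m, R_B = 12469/800 kN, M_B = -3809/80 kN·m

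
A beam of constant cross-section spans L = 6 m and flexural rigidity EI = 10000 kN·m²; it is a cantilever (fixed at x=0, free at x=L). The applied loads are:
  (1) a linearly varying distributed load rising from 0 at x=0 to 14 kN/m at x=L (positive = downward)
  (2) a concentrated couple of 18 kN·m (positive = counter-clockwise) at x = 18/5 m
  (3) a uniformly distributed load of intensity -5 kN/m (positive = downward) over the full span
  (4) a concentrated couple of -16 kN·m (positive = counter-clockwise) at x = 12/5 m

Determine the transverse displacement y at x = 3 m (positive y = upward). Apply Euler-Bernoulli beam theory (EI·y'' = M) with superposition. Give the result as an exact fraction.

Load 1 — triangular load w₀=14 kN/m (0→w₀ over full span):
  y_1 = (w₀Lx³/12-w₀L²x²/6-w₀x⁵/(120L))/EI = (14·6·3³/12-14·6²·3²/6-14·3⁵/(120·6))/10000 = -22869/400000 m
Load 2 — applied couple M₀=18 kN·m at a=18/5 m (b=L-a=12/5):
  y_2 = M₀x²/(2EI)  [x≤a] = 18·3²/(2·10000) = 81/10000 m
Load 3 — uniform load w=-5 kN/m over full span:
  y_3 = -wx²(x²-4Lx+6L²)/(24EI) = -(-5)·3²·(3²-4·6·3+6·6²)/(24·10000) = 459/16000 m
Load 4 — applied couple M₀=-16 kN·m at a=12/5 m (b=L-a=18/5):
  y_4 = M₀a(2x-a)/(2EI)  [x>a] = (-16)·(12/5)·(2·3-(12/5))/(2·10000) = -108/15625 m
Superposition: y = Σ y_i = -27297/1000000 m ≈ -0.027297 m

y(3) = -27297/1000000 m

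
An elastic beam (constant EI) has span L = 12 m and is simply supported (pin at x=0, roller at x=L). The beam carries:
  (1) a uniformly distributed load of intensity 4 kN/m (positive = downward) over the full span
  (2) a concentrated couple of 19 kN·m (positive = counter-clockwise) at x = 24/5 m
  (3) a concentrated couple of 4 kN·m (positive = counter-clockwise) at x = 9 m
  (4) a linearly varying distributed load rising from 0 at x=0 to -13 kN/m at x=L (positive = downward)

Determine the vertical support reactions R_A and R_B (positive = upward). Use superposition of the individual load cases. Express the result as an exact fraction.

Load 1 — uniform load w=4 kN/m over full span:
  R_A = wL/2 = 4·12/2 = 24 kN
  R_B = wL/2 = 4·12/2 = 24 kN
Load 2 — applied couple M₀=19 kN·m at a=24/5 m (b=L-a=36/5):
  R_A = M₀/L = 19/12 kN
  R_B = -M₀/L = -19/12 kN
Load 3 — applied couple M₀=4 kN·m at a=9 m (b=L-a=3):
  R_A = M₀/L = 4/12 = 1/3 kN
  R_B = -M₀/L = -4/12 = -1/3 kN
Load 4 — triangular load w₀=-13 kN/m (0→w₀ over full span):
  R_A = w₀L/6 = (-13)·12/6 = -26 kN
  R_B = w₀L/3 = (-13)·12/3 = -52 kN
Superposition: R_A = -1/12 kN, R_B = -359/12 kN

R_A = -1/12 kN, R_B = -359/12 kN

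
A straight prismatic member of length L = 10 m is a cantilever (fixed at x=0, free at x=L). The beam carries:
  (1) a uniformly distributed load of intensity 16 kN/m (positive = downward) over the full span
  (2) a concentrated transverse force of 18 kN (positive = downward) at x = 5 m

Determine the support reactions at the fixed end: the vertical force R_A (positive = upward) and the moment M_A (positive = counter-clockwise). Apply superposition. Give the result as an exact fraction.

Load 1 — uniform load w=16 kN/m over full span:
  R_A = wL = 16·10 = 160 kN
  M_A = wL²/2 = 16·10²/2 = 800 kN·m
Load 2 — point force P=18 kN at a=5 m (b=L-a=5):
  R_A = P = 18 kN
  M_A = Pa = 18·5 = 90 kN·m
Superposition: R_A = 178 kN, M_A = 890 kN·m

R_A = 178 kN, M_A = 890 kN·m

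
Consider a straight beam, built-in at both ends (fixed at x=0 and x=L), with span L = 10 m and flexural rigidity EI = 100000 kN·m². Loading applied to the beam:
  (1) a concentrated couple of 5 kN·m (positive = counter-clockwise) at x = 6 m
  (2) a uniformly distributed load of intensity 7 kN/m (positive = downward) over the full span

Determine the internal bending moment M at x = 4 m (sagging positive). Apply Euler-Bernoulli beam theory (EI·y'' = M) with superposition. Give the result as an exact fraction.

M(4) = 2021/75 kN·m

Load 1 — applied couple M₀=5 kN·m at a=6 m (b=L-a=4):
  M_1 = R_Ax - M_A  [x≤a] with R_A=18/25, M_A=8/5 = (18/25)·4 - (8/5) = 32/25 kN·m
Load 2 — uniform load w=7 kN/m over full span:
  M_2 = wLx/2 - wL²/12 - wx²/2 = 7·10·4/2 - 7·10²/12 - 7·4²/2 = 77/3 kN·m
Superposition: M = Σ M_i = 2021/75 kN·m ≈ 26.946667 kN·m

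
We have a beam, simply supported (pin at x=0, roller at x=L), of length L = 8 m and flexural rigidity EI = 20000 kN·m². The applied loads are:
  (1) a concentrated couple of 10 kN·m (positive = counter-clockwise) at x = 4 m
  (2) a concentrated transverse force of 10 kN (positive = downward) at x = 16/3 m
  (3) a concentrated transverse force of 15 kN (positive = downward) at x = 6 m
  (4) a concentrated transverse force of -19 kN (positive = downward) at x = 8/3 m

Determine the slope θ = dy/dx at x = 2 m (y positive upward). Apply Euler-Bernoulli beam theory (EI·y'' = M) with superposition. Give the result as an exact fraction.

θ(2) = -979/3240000 rad

Load 1 — applied couple M₀=10 kN·m at a=4 m (b=L-a=4):
  θ_1 = (M₀x²/(2L)+C₁)/EI  [x≤a] with C₁=M₀(3b²-L²)/(6L)=-10/3 = (10·2²/(2·8)+(-10/3))/20000 = -1/24000 rad
Load 2 — point force P=10 kN at a=16/3 m (b=L-a=8/3):
  θ_2 = -Pb(L²-b²-3x²)/(6LEI)  [x≤a] = -10·(8/3)·(8²-(8/3)²-3·2²)/(6·8·20000) = -101/81000 rad
Load 3 — point force P=15 kN at a=6 m (b=L-a=2):
  θ_3 = -Pb(L²-b²-3x²)/(6LEI)  [x≤a] = -15·2·(8²-2²-3·2²)/(6·8·20000) = -3/2000 rad
Load 4 — point force P=-19 kN at a=8/3 m (b=L-a=16/3):
  θ_4 = -Pb(L²-b²-3x²)/(6LEI)  [x≤a] = -(-19)·(16/3)·(8²-(16/3)²-3·2²)/(6·8·20000) = 1007/405000 rad
Superposition: θ = Σ θ_i = -979/3240000 rad ≈ -0.000302 rad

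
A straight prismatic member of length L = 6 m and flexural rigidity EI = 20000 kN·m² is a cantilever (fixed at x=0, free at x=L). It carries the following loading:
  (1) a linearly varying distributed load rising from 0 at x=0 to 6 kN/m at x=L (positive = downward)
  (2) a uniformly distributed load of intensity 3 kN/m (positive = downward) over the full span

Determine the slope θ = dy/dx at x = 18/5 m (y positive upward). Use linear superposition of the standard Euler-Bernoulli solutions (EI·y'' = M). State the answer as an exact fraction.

Load 1 — triangular load w₀=6 kN/m (0→w₀ over full span):
  θ_1 = (w₀Lx²/4-w₀L²x/3-w₀x⁴/(24L))/EI = (6·6·(18/5)²/4-6·6²·(18/5)/3-6·(18/5)⁴/(24·6))/20000 = -46737/6250000 rad
Load 2 — uniform load w=3 kN/m over full span:
  θ_2 = -wx(x²-3Lx+3L²)/(6EI) = -3·(18/5)·((18/5)²-3·6·(18/5)+3·6²)/(6·20000) = -3159/625000 rad
Superposition: θ = Σ θ_i = -78327/6250000 rad ≈ -0.012532 rad

θ(18/5) = -78327/6250000 rad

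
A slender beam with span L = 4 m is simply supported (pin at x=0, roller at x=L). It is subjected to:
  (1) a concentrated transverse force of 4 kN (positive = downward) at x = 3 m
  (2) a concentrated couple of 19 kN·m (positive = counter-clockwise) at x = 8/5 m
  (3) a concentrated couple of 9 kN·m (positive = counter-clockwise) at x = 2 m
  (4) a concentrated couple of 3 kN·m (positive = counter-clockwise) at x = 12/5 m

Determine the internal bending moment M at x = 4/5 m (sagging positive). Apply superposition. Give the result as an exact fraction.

Load 1 — point force P=4 kN at a=3 m (b=L-a=1):
  M_1 = Pbx/L  [x≤a] = 4·1·(4/5)/4 = 4/5 kN·m
Load 2 — applied couple M₀=19 kN·m at a=8/5 m (b=L-a=12/5):
  M_2 = M₀x/L  [x≤a] = 19·(4/5)/4 = 19/5 kN·m
Load 3 — applied couple M₀=9 kN·m at a=2 m (b=L-a=2):
  M_3 = M₀x/L  [x≤a] = 9·(4/5)/4 = 9/5 kN·m
Load 4 — applied couple M₀=3 kN·m at a=12/5 m (b=L-a=8/5):
  M_4 = M₀x/L  [x≤a] = 3·(4/5)/4 = 3/5 kN·m
Superposition: M = Σ M_i = 7 kN·m ≈ 7.000000 kN·m

M(4/5) = 7 kN·m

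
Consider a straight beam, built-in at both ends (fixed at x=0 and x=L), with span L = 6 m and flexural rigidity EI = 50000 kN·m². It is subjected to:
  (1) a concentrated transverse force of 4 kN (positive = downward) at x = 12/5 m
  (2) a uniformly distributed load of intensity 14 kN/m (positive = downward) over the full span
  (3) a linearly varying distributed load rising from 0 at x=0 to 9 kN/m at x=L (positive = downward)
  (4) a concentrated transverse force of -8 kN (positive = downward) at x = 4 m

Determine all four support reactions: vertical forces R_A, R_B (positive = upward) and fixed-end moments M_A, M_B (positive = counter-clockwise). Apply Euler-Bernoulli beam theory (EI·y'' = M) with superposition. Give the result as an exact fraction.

R_A = 341671/6750 kN, M_A = 59288/1125 kN·m, R_B = 380579/6750 kN, M_B = -60067/1125 kN·m

Load 1 — point force P=4 kN at a=12/5 m (b=L-a=18/5):
  R_A = Pb²(3a+b)/L³ = 4·(18/5)²·(3·(12/5)+(18/5))/6³ = 324/125 kN
  M_A = Pab²/L² = 4·(12/5)·(18/5)²/6² = 432/125 kN·m
  R_B = Pa²(a+3b)/L³ = 4·(12/5)²·((12/5)+3·(18/5))/6³ = 176/125 kN
  M_B = -Pa²b/L² = -4·(12/5)²·(18/5)/6² = -288/125 kN·m
Load 2 — uniform load w=14 kN/m over full span:
  R_A = wL/2 = 14·6/2 = 42 kN
  M_A = wL²/12 = 14·6²/12 = 42 kN·m
  R_B = wL/2 = 14·6/2 = 42 kN
  M_B = -wL²/12 = -14·6²/12 = -42 kN·m
Load 3 — triangular load w₀=9 kN/m (0→w₀ over full span):
  R_A = 3w₀L/20 = 3·9·6/20 = 81/10 kN
  M_A = w₀L²/30 = 9·6²/30 = 54/5 kN·m
  R_B = 7w₀L/20 = 7·9·6/20 = 189/10 kN
  M_B = -w₀L²/20 = -9·6²/20 = -81/5 kN·m
Load 4 — point force P=-8 kN at a=4 m (b=L-a=2):
  R_A = Pb²(3a+b)/L³ = (-8)·2²·(3·4+2)/6³ = -56/27 kN
  M_A = Pab²/L² = (-8)·4·2²/6² = -32/9 kN·m
  R_B = Pa²(a+3b)/L³ = (-8)·4²·(4+3·2)/6³ = -160/27 kN
  M_B = -Pa²b/L² = -(-8)·4²·2/6² = 64/9 kN·m
Superposition: R_A = 341671/6750 kN, M_A = 59288/1125 kN·m, R_B = 380579/6750 kN, M_B = -60067/1125 kN·m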